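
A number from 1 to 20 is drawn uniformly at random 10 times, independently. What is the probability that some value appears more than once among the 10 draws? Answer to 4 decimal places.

P(all 10 different) = 20/20 · 19/20 · ··· · 11/20 ≈ 0.0655.
P(at least two equal) = 1 − 0.0655 = 0.9345.

0.9345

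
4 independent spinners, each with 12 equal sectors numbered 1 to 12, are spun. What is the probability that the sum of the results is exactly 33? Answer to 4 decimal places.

0.0355

There are 12^4 = 20736 equally likely outcomes.
The number of ordered 4-tuples from {1,…,12} summing to 33 is 736.
P(sum = 33) = 736/20736 = 23/648 ≈ 0.0355.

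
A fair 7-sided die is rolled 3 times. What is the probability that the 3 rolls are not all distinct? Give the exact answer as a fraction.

P(all 3 different) = 7/7 · 6/7 · ··· · 5/7 = 30/49.
P(at least two equal) = 1 − 30/49 = 19/49.

19/49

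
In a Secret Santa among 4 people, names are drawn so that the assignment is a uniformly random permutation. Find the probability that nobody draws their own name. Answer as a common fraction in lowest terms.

3/8

This is the derangement probability: permutations of 4 with no fixed point.
D(4) = 4! · (1 − 1/1! + 1/2! − ··· + (−1)^4/4!) = 9.
P = 9/24 = 3/8.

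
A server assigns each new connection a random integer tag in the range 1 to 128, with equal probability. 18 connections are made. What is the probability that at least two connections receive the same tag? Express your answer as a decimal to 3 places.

It's easier to compute the probability that all 18 are distinct.
P(all distinct) = 128/128 · 127/128 · ··· · 111/128 ≈ 0.285.
So the probability of at least one match is 1 − 0.285 = 0.715.

0.715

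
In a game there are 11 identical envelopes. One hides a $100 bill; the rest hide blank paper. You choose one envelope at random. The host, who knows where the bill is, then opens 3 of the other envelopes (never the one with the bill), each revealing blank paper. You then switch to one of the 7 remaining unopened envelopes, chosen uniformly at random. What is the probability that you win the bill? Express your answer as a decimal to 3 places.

0.130

Your original envelope holds the bill with probability 1/11, so the other 10 collectively hold it with probability 10/11.
The host can always find 3 empty envelopes to open, so the reveals don't change that 10/11; it is now spread over the 7 remaining unopened envelopes.
P(win by switching) = (10/11) · (1/7) = 10/77 ≈ 0.130.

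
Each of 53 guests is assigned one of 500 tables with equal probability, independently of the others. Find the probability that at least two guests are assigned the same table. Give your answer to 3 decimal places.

0.943

It's easier to compute the probability that all 53 are distinct.
P(all distinct) = 500/500 · 499/500 · ··· · 448/500 ≈ 0.057.
So the probability of at least one match is 1 − 0.057 = 0.943.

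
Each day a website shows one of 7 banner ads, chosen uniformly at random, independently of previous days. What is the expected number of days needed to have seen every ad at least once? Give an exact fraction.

363/20

After i distinct types are collected, each trial gives a new one with probability (7−i)/7, so the expected wait for the next new type is 7/(7−i).
E = 7/7 + 7/6 + 7/5 + 7/4 + 7/3 + 7/2 + 7/1 = 363/20.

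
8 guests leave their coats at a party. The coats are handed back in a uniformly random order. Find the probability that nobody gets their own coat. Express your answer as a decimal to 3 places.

0.368

This is the derangement probability: permutations of 8 with no fixed point.
D(8) = 8! · (1 − 1/1! + 1/2! − ··· + (−1)^8/8!) = 14833.
P = 14833/40320 = 2119/5760 ≈ 0.368.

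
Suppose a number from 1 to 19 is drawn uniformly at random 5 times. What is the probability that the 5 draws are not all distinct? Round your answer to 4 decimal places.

P(all 5 different) = 19/19 · 18/19 · ··· · 15/19 ≈ 0.5635.
P(at least two equal) = 1 − 0.5635 = 0.4365.

0.4365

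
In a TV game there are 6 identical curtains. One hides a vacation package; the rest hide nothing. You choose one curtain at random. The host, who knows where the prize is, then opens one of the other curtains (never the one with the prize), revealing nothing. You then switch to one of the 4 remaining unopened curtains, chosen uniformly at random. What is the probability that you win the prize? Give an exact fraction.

Your original curtain holds the prize with probability 1/6, so the other 5 collectively hold it with probability 5/6.
The host can always find an empty curtain to open, so this doesn't change that 5/6; it is now spread over the 4 remaining unopened curtains.
P(win by switching) = (5/6) · (1/4) = 5/24.

5/24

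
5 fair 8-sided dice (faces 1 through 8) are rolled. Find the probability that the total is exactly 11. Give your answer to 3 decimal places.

0.006

There are 8^5 = 32768 equally likely outcomes.
The number of ordered 5-tuples from {1,…,8} summing to 11 is 210.
P(sum = 11) = 210/32768 = 105/16384 ≈ 0.006.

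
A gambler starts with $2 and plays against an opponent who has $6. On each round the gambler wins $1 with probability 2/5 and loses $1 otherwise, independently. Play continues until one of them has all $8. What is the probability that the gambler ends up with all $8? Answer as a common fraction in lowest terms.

Let r = q/p = (3/5)/(2/5) = 3/2. The recurrence P(i) = p·P(i+1) + q·P(i−1) with P(0)=0, P(8)=1 gives P(i) = (1 − r^i)/(1 − r^8).
P(2) = (1 − (3/2)^2) / (1 − (3/2)^8) = 64/1261.

64/1261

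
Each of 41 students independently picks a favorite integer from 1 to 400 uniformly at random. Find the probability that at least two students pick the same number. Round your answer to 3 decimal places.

It's easier to compute the probability that all 41 are distinct.
P(all distinct) = 400/400 · 399/400 · ··· · 360/400 ≈ 0.120.
So the probability of at least one match is 1 − 0.120 = 0.880.

0.880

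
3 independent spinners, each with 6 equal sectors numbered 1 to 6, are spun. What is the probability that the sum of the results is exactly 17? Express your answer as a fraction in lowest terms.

1/72

There are 6^3 = 216 equally likely outcomes.
The number of ordered 3-tuples from {1,…,6} summing to 17 is 3.
P(sum = 17) = 3/216 = 1/72.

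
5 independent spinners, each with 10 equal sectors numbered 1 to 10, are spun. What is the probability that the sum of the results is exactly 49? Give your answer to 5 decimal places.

There are 10^5 = 100000 equally likely outcomes.
The number of ordered 5-tuples from {1,…,10} summing to 49 is 5.
P(sum = 49) = 5/100000 = 1/20000 ≈ 0.00005.

0.00005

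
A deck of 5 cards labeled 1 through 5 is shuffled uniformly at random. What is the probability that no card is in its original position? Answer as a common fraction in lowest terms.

11/30

This is the derangement probability: permutations of 5 with no fixed point.
D(5) = 5! · (1 − 1/1! + 1/2! − ··· + (−1)^5/5!) = 44.
P = 44/120 = 11/30.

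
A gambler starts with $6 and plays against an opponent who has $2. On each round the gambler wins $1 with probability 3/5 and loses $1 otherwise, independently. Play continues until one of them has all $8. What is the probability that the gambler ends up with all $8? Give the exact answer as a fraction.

1197/1261

Let r = q/p = (2/5)/(3/5) = 2/3. The recurrence P(i) = p·P(i+1) + q·P(i−1) with P(0)=0, P(8)=1 gives P(i) = (1 − r^i)/(1 − r^8).
P(6) = (1 − (2/3)^6) / (1 − (2/3)^8) = 1197/1261.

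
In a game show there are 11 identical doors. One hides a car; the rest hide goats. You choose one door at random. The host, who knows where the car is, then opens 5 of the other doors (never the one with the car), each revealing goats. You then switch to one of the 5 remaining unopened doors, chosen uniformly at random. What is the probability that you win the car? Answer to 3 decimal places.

Your original door holds the car with probability 1/11, so the other 10 collectively hold it with probability 10/11.
The host can always find 5 empty doors to open, so the reveals don't change that 10/11; it is now spread over the 5 remaining unopened doors.
P(win by switching) = (10/11) · (1/5) = 2/11 ≈ 0.182.

0.182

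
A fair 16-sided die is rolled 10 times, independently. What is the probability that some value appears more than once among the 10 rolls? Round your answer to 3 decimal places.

P(all 10 different) = 16/16 · 15/16 · ··· · 7/16 ≈ 0.026.
P(at least two equal) = 1 − 0.026 = 0.974.

0.974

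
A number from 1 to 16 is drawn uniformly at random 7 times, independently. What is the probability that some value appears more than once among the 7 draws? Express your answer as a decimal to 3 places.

P(all 7 different) = 16/16 · 15/16 · ··· · 10/16 ≈ 0.215.
P(at least two equal) = 1 − 0.215 = 0.785.

0.785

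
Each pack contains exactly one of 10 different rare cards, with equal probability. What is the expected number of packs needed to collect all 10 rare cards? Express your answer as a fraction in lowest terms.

7381/252

After i distinct types are collected, each trial gives a new one with probability (10−i)/10, so the expected wait for the next new type is 10/(10−i).
E = 10/10 + 10/9 + 10/8 + 10/7 + 10/6 + 10/5 + 10/4 + 10/3 + 10/2 + 10/1 = 7381/252.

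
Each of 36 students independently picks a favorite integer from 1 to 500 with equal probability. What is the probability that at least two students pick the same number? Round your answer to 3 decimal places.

It's easier to compute the probability that all 36 are distinct.
P(all distinct) = 500/500 · 499/500 · ··· · 465/500 ≈ 0.275.
So the probability of at least one match is 1 − 0.275 = 0.725.

0.725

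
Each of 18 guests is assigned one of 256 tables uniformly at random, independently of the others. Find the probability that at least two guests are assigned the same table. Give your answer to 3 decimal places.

It's easier to compute the probability that all 18 are distinct.
P(all distinct) = 256/256 · 255/256 · ··· · 239/256 ≈ 0.542.
So the probability of at least one match is 1 − 0.542 = 0.458.

0.458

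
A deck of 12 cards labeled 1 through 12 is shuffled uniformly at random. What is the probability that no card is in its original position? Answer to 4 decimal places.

This is the derangement probability: permutations of 12 with no fixed point.
D(12) = 12! · (1 − 1/1! + 1/2! − ··· + (−1)^12/12!) = 176214841.
P = 176214841/479001600 = 16019531/43545600 ≈ 0.3679.

0.3679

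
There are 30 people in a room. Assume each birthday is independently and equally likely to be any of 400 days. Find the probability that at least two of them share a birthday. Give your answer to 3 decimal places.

It's easier to compute the probability that all 30 are distinct.
P(all distinct) = 400/400 · 399/400 · ··· · 371/400 ≈ 0.328.
So the probability of at least one match is 1 − 0.328 = 0.672.

0.672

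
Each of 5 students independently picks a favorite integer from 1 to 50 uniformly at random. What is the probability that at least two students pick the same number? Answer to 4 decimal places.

0.1864

It's easier to compute the probability that all 5 are distinct.
P(all distinct) = 50/50 · 49/50 · ··· · 46/50 ≈ 0.8136.
So the probability of at least one match is 1 − 0.8136 = 0.1864.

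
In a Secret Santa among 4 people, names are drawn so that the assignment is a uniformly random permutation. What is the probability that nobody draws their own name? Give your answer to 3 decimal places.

This is the derangement probability: permutations of 4 with no fixed point.
D(4) = 4! · (1 − 1/1! + 1/2! − ··· + (−1)^4/4!) = 9.
P = 9/24 = 3/8 ≈ 0.375.

0.375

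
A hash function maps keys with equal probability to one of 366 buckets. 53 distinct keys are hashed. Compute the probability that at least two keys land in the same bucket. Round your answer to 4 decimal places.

0.9809

It's easier to compute the probability that all 53 are distinct.
P(all distinct) = 366/366 · 365/366 · ··· · 314/366 ≈ 0.0191.
So the probability of at least one match is 1 − 0.0191 = 0.9809.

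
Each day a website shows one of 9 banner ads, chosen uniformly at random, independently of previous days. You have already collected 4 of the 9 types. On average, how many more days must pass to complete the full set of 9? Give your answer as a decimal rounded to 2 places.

20.55

Starting from 4 distinct types, each trial gives a new one with probability (9−i)/9 when i types are held, so the wait for the next new type is 9/(9−i).
E = 9/5 + 9/4 + 9/3 + 9/2 + 9/1 = 411/20 ≈ 20.55.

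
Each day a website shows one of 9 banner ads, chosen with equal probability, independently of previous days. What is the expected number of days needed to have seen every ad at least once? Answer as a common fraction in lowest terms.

7129/280

After i distinct types are collected, each trial gives a new one with probability (9−i)/9, so the expected wait for the next new type is 9/(9−i).
E = 9/9 + 9/8 + 9/7 + 9/6 + 9/5 + 9/4 + 9/3 + 9/2 + 9/1 = 7129/280.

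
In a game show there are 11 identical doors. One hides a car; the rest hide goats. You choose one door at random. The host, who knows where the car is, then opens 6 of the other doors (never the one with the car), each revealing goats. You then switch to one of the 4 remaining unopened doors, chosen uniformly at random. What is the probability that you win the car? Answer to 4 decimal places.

Your original door holds the car with probability 1/11, so the other 10 collectively hold it with probability 10/11.
The host can always find 6 empty doors to open, so the reveals don't change that 10/11; it is now spread over the 4 remaining unopened doors.
P(win by switching) = (10/11) · (1/4) = 5/22 ≈ 0.2273.

0.2273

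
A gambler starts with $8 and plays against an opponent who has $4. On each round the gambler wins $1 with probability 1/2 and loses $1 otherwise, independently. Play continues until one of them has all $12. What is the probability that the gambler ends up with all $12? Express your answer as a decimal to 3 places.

With a fair step, P(i) = ½P(i−1) + ½P(i+1) with P(0)=0, P(12)=1 has the linear solution P(i) = i/12.
P(8) = 8/12 = 2/3 ≈ 0.667.

0.667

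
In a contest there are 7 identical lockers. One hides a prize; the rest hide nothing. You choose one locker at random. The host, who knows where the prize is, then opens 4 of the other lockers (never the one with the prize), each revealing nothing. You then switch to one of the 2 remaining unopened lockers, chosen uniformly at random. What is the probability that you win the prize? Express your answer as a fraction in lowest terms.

Your original locker holds the prize with probability 1/7, so the other 6 collectively hold it with probability 6/7.
The host can always find 4 empty lockers to open, so the reveals don't change that 6/7; it is now spread over the 2 remaining unopened lockers.
P(win by switching) = (6/7) · (1/2) = 3/7.

3/7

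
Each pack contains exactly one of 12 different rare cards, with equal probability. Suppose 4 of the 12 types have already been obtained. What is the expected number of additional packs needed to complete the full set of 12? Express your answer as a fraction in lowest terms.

Starting from 4 distinct types, each trial gives a new one with probability (12−i)/12 when i types are held, so the wait for the next new type is 12/(12−i).
E = 12/8 + 12/7 + 12/6 + 12/5 + 12/4 + 12/3 + 12/2 + 12/1 = 2283/70.

2283/70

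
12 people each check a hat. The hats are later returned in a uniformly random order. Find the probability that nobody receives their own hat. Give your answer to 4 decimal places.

This is the derangement probability: permutations of 12 with no fixed point.
D(12) = 12! · (1 − 1/1! + 1/2! − ··· + (−1)^12/12!) = 176214841.
P = 176214841/479001600 = 16019531/43545600 ≈ 0.3679.

0.3679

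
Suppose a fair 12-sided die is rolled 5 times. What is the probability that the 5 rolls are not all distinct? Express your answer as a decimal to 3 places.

P(all 5 different) = 12/12 · 11/12 · ··· · 8/12 ≈ 0.382.
P(at least two equal) = 1 − 0.382 = 0.618.

0.618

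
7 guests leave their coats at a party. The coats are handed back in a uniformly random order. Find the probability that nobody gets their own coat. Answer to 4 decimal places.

0.3679

This is the derangement probability: permutations of 7 with no fixed point.
D(7) = 7! · (1 − 1/1! + 1/2! − ··· + (−1)^7/7!) = 1854.
P = 1854/5040 = 103/280 ≈ 0.3679.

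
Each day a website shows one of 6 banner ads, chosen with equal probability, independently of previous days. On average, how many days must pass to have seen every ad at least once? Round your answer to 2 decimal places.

14.70

After i distinct types are collected, each trial gives a new one with probability (6−i)/6, so the expected wait for the next new type is 6/(6−i).
E = 6/6 + 6/5 + 6/4 + 6/3 + 6/2 + 6/1 = 147/10 ≈ 14.70.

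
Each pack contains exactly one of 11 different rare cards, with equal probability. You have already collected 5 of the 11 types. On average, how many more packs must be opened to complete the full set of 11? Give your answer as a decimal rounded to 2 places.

Starting from 5 distinct types, each trial gives a new one with probability (11−i)/11 when i types are held, so the wait for the next new type is 11/(11−i).
E = 11/6 + 11/5 + 11/4 + 11/3 + 11/2 + 11/1 = 539/20 ≈ 26.95.

26.95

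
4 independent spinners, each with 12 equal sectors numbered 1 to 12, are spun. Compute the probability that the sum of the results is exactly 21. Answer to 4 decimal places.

0.0442

There are 12^4 = 20736 equally likely outcomes.
The number of ordered 4-tuples from {1,…,12} summing to 21 is 916.
P(sum = 21) = 916/20736 = 229/5184 ≈ 0.0442.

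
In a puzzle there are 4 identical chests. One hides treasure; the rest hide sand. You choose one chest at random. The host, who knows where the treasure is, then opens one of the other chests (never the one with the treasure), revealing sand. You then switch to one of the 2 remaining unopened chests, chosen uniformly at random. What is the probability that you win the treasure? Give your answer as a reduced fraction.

Your original chest holds the treasure with probability 1/4, so the other 3 collectively hold it with probability 3/4.
The host can always find an empty chest to open, so this doesn't change that 3/4; it is now spread over the 2 remaining unopened chests.
P(win by switching) = (3/4) · (1/2) = 3/8.

3/8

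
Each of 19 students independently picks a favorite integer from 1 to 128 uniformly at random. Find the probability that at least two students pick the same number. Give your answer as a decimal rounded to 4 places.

0.7547

It's easier to compute the probability that all 19 are distinct.
P(all distinct) = 128/128 · 127/128 · ··· · 110/128 ≈ 0.2453.
So the probability of at least one match is 1 − 0.2453 = 0.7547.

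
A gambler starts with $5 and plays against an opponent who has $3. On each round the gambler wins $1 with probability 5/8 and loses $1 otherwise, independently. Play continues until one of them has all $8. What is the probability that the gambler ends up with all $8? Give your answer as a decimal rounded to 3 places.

Let r = q/p = (3/8)/(5/8) = 3/5. The recurrence P(i) = p·P(i+1) + q·P(i−1) with P(0)=0, P(8)=1 gives P(i) = (1 − r^i)/(1 − r^8).
P(5) = (1 − (3/5)^5) / (1 − (3/5)^8) = 180125/192032 ≈ 0.938.

0.938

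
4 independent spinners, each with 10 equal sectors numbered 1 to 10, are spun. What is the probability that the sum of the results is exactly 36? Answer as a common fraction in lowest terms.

There are 10^4 = 10000 equally likely outcomes.
The number of ordered 4-tuples from {1,…,10} summing to 36 is 35.
P(sum = 36) = 35/10000 = 7/2000.

7/2000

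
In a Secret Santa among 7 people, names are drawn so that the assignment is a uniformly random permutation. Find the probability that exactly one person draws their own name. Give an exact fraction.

Choose which one is fixed: C(7,1) = 7 ways.
The remaining 6 must have no fixed point: D(6) = 265.
P = 7·265/5040 = 53/144.

53/144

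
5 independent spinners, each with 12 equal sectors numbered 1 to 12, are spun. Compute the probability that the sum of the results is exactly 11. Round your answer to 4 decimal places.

0.0008

There are 12^5 = 248832 equally likely outcomes.
The number of ordered 5-tuples from {1,…,12} summing to 11 is 210.
P(sum = 11) = 210/248832 = 35/41472 ≈ 0.0008.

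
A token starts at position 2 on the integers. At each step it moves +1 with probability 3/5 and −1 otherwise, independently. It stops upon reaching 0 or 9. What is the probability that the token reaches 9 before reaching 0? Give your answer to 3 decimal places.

Let r = q/p = (2/5)/(3/5) = 2/3. The recurrence P(i) = p·P(i+1) + q·P(i−1) with P(0)=0, P(9)=1 gives P(i) = (1 − r^i)/(1 − r^9).
P(2) = (1 − (2/3)^2) / (1 − (2/3)^9) = 10935/19171 ≈ 0.570.

0.570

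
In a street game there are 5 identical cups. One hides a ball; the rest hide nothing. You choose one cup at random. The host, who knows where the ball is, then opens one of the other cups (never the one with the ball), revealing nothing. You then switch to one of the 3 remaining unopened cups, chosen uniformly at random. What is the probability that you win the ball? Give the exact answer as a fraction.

Your original cup holds the ball with probability 1/5, so the other 4 collectively hold it with probability 4/5.
The host can always find an empty cup to open, so this doesn't change that 4/5; it is now spread over the 3 remaining unopened cups.
P(win by switching) = (4/5) · (1/3) = 4/15.

4/15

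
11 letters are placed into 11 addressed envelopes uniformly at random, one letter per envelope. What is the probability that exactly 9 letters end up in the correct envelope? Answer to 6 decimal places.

0.000001

Choose which 9 of the 11 are fixed: C(11,9) = 55 ways.
The remaining 2 must have no fixed point: D(2) = 1.
P = 55·1/39916800 = 1/725760 ≈ 0.000001.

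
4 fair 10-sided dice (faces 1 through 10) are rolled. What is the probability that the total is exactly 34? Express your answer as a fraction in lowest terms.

There are 10^4 = 10000 equally likely outcomes.
The number of ordered 4-tuples from {1,…,10} summing to 34 is 84.
P(sum = 34) = 84/10000 = 21/2500.

21/2500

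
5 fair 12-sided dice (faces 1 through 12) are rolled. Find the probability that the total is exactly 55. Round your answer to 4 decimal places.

0.0005

There are 12^5 = 248832 equally likely outcomes.
The number of ordered 5-tuples from {1,…,12} summing to 55 is 126.
P(sum = 55) = 126/248832 = 7/13824 ≈ 0.0005.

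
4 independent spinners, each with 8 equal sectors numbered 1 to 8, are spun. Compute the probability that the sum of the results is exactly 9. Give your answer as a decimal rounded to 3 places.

There are 8^4 = 4096 equally likely outcomes.
The number of ordered 4-tuples from {1,…,8} summing to 9 is 56.
P(sum = 9) = 56/4096 = 7/512 ≈ 0.014.

0.014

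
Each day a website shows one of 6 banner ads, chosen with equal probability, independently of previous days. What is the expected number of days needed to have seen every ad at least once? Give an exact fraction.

147/10

After i distinct types are collected, each trial gives a new one with probability (6−i)/6, so the expected wait for the next new type is 6/(6−i).
E = 6/6 + 6/5 + 6/4 + 6/3 + 6/2 + 6/1 = 147/10.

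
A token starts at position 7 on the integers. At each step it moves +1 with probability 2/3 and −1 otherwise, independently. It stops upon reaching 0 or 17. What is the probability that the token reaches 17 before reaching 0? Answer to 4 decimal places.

0.9922

Let r = q/p = (1/3)/(2/3) = 1/2. The recurrence P(i) = p·P(i+1) + q·P(i−1) with P(0)=0, P(17)=1 gives P(i) = (1 − r^i)/(1 − r^17).
P(7) = (1 − (1/2)^7) / (1 − (1/2)^17) = 130048/131071 ≈ 0.9922.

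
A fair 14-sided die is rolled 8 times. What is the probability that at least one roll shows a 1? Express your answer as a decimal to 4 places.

P(no roll shows a 1) = (13/14)^8 ≈ 0.5527.
P(at least one) = 1 − 0.5527 = 0.4473.

0.4473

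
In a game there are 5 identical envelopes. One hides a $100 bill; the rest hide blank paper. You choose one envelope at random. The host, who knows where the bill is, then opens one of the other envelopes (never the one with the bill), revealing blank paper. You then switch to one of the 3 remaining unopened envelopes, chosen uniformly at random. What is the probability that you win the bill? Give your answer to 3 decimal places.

Your original envelope holds the bill with probability 1/5, so the other 4 collectively hold it with probability 4/5.
The host can always find an empty envelope to open, so this doesn't change that 4/5; it is now spread over the 3 remaining unopened envelopes.
P(win by switching) = (4/5) · (1/3) = 4/15 ≈ 0.267.

0.267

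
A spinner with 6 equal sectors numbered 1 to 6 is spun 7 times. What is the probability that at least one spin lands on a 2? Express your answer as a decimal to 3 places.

P(no spin lands on a 2) = (5/6)^7 ≈ 0.279.
P(at least one) = 1 − 0.279 = 0.721.

0.721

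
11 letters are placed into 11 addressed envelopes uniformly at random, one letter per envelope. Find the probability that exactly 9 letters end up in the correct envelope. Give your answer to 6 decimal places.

Choose which 9 of the 11 are fixed: C(11,9) = 55 ways.
The remaining 2 must have no fixed point: D(2) = 1.
P = 55·1/39916800 = 1/725760 ≈ 0.000001.

0.000001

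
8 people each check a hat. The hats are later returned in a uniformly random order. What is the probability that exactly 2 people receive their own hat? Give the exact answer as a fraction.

53/288

Choose which 2 of the 8 are fixed: C(8,2) = 28 ways.
The remaining 6 must have no fixed point: D(6) = 265.
P = 28·265/40320 = 53/288.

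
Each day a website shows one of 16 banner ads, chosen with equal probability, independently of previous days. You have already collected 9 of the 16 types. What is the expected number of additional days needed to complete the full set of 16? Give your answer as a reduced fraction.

1452/35

Starting from 9 distinct types, each trial gives a new one with probability (16−i)/16 when i types are held, so the wait for the next new type is 16/(16−i).
E = 16/7 + 16/6 + 16/5 + 16/4 + 16/3 + 16/2 + 16/1 = 1452/35.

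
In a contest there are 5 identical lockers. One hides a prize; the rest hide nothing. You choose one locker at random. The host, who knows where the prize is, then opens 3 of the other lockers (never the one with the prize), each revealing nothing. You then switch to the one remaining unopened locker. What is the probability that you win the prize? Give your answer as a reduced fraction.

4/5

Your original locker holds the prize with probability 1/5, so the other 4 collectively hold it with probability 4/5.
The host can always find 3 empty lockers to open, so the reveals don't change that 4/5; it is now spread over the 1 remaining unopened locker.
P(win by switching) = (4/5) · (1/1) = 4/5.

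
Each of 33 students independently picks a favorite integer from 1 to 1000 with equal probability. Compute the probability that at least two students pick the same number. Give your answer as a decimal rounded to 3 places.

It's easier to compute the probability that all 33 are distinct.
P(all distinct) = 1000/1000 · 999/1000 · ··· · 968/1000 ≈ 0.586.
So the probability of at least one match is 1 − 0.586 = 0.414.

0.414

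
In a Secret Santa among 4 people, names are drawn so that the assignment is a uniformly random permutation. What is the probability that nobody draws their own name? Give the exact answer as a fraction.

3/8

This is the derangement probability: permutations of 4 with no fixed point.
D(4) = 4! · (1 − 1/1! + 1/2! − ··· + (−1)^4/4!) = 9.
P = 9/24 = 3/8.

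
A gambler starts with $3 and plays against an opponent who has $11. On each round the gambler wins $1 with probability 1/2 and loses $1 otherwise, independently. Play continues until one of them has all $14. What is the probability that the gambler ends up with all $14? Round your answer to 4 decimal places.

0.2143

With a fair step, P(i) = ½P(i−1) + ½P(i+1) with P(0)=0, P(14)=1 has the linear solution P(i) = i/14.
P(3) = 3/14 ≈ 0.2143.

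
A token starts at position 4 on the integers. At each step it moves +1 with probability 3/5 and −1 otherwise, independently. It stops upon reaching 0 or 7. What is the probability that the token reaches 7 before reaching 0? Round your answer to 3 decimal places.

Let r = q/p = (2/5)/(3/5) = 2/3. The recurrence P(i) = p·P(i+1) + q·P(i−1) with P(0)=0, P(7)=1 gives P(i) = (1 − r^i)/(1 − r^7).
P(4) = (1 − (2/3)^4) / (1 − (2/3)^7) = 1755/2059 ≈ 0.852.

0.852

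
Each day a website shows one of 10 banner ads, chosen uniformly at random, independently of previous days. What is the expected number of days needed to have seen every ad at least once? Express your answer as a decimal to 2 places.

After i distinct types are collected, each trial gives a new one with probability (10−i)/10, so the expected wait for the next new type is 10/(10−i).
E = 10/10 + 10/9 + 10/8 + 10/7 + 10/6 + 10/5 + 10/4 + 10/3 + 10/2 + 10/1 = 7381/252 ≈ 29.29.

29.29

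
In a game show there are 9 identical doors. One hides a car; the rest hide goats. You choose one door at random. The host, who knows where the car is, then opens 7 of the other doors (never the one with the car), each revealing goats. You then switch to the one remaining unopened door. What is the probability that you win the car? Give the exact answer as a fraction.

8/9

Your original door holds the car with probability 1/9, so the other 8 collectively hold it with probability 8/9.
The host can always find 7 empty doors to open, so the reveals don't change that 8/9; it is now spread over the 1 remaining unopened door.
P(win by switching) = (8/9) · (1/1) = 8/9.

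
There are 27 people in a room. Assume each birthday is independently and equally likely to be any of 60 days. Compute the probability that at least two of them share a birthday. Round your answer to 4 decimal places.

0.9991

It's easier to compute the probability that all 27 are distinct.
P(all distinct) = 60/60 · 59/60 · ··· · 34/60 ≈ 0.0009.
So the probability of at least one match is 1 − 0.0009 = 0.9991.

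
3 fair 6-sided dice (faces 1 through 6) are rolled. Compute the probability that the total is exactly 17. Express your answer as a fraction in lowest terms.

There are 6^3 = 216 equally likely outcomes.
The number of ordered 3-tuples from {1,…,6} summing to 17 is 3.
P(sum = 17) = 3/216 = 1/72.

1/72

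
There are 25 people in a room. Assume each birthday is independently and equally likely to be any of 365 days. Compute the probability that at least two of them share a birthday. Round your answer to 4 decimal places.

0.5687

It's easier to compute the probability that all 25 are distinct.
P(all distinct) = 365/365 · 364/365 · ··· · 341/365 ≈ 0.4313.
So the probability of at least one match is 1 − 0.4313 = 0.5687.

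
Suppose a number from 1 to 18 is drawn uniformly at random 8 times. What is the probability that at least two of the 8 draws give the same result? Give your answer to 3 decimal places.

0.840

P(all 8 different) = 18/18 · 17/18 · ··· · 11/18 ≈ 0.160.
P(at least two equal) = 1 − 0.160 = 0.840.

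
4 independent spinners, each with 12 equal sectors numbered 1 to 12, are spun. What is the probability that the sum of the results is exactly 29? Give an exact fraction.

There are 12^4 = 20736 equally likely outcomes.
The number of ordered 4-tuples from {1,…,12} summing to 29 is 1060.
P(sum = 29) = 1060/20736 = 265/5184.

265/5184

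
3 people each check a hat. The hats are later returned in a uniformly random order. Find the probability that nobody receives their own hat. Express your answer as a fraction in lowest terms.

This is the derangement probability: permutations of 3 with no fixed point.
D(3) = 3! · (1 − 1/1! + 1/2! − ··· + (−1)^3/3!) = 2.
P = 2/6 = 1/3.

1/3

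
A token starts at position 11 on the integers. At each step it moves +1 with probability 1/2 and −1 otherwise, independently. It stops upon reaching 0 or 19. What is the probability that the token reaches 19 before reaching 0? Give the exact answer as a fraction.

11/19

With a fair step, P(i) = ½P(i−1) + ½P(i+1) with P(0)=0, P(19)=1 has the linear solution P(i) = i/19.
P(11) = 11/19.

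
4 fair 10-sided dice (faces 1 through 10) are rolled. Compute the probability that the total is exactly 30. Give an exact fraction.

141/5000

There are 10^4 = 10000 equally likely outcomes.
The number of ordered 4-tuples from {1,…,10} summing to 30 is 282.
P(sum = 30) = 282/10000 = 141/5000.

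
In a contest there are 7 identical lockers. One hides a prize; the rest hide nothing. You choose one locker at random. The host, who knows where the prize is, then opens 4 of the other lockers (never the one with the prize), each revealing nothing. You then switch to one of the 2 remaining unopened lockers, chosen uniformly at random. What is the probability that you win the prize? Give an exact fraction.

Your original locker holds the prize with probability 1/7, so the other 6 collectively hold it with probability 6/7.
The host can always find 4 empty lockers to open, so the reveals don't change that 6/7; it is now spread over the 2 remaining unopened lockers.
P(win by switching) = (6/7) · (1/2) = 3/7.

3/7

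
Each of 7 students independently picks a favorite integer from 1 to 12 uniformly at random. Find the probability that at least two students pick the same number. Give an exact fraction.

It's easier to compute the probability that all 7 are distinct.
P(all distinct) = 12/12 · 11/12 · ··· · 6/12 = 385/3456.
So the probability of at least one match is 1 − 385/3456 = 3071/3456.

3071/3456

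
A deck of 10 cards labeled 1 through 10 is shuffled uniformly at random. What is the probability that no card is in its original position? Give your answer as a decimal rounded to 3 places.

0.368

This is the derangement probability: permutations of 10 with no fixed point.
D(10) = 10! · (1 − 1/1! + 1/2! − ··· + (−1)^10/10!) = 1334961.
P = 1334961/3628800 = 16481/44800 ≈ 0.368.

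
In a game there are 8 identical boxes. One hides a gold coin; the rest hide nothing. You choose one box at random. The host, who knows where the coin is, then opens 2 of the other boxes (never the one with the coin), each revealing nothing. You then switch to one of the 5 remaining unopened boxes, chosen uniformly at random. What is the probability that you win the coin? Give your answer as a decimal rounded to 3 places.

Your original box holds the coin with probability 1/8, so the other 7 collectively hold it with probability 7/8.
The host can always find 2 empty boxes to open, so the reveals don't change that 7/8; it is now spread over the 5 remaining unopened boxes.
P(win by switching) = (7/8) · (1/5) = 7/40 ≈ 0.175.

0.175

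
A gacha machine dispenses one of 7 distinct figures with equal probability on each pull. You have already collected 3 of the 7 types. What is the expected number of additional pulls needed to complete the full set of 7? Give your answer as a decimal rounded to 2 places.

Starting from 3 distinct types, each trial gives a new one with probability (7−i)/7 when i types are held, so the wait for the next new type is 7/(7−i).
E = 7/4 + 7/3 + 7/2 + 7/1 = 175/12 ≈ 14.58.

14.58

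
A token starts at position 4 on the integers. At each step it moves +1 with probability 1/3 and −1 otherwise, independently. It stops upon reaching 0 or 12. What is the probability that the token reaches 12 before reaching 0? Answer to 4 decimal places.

Let r = q/p = (2/3)/(1/3) = 2. The recurrence P(i) = p·P(i+1) + q·P(i−1) with P(0)=0, P(12)=1 gives P(i) = (1 − r^i)/(1 − r^12).
P(4) = (1 − (2)^4) / (1 − (2)^12) = 1/273 ≈ 0.0037.

0.0037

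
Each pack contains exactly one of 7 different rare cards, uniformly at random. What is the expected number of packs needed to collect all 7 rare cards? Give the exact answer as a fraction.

After i distinct types are collected, each trial gives a new one with probability (7−i)/7, so the expected wait for the next new type is 7/(7−i).
E = 7/7 + 7/6 + 7/5 + 7/4 + 7/3 + 7/2 + 7/1 = 363/20.

363/20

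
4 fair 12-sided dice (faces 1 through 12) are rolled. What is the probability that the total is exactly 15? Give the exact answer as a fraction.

There are 12^4 = 20736 equally likely outcomes.
The number of ordered 4-tuples from {1,…,12} summing to 15 is 364.
P(sum = 15) = 364/20736 = 91/5184.

91/5184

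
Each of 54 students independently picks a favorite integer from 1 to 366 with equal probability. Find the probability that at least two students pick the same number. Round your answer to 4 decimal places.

It's easier to compute the probability that all 54 are distinct.
P(all distinct) = 366/366 · 365/366 · ··· · 313/366 ≈ 0.0163.
So the probability of at least one match is 1 − 0.0163 = 0.9837.

0.9837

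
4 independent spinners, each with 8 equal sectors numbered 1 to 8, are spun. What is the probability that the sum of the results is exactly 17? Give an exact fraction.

There are 8^4 = 4096 equally likely outcomes.
The number of ordered 4-tuples from {1,…,8} summing to 17 is 336.
P(sum = 17) = 336/4096 = 21/256.

21/256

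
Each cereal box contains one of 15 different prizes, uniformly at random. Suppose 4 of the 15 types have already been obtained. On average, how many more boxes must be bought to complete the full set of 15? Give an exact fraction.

Starting from 4 distinct types, each trial gives a new one with probability (15−i)/15 when i types are held, so the wait for the next new type is 15/(15−i).
E = 15/11 + 15/10 + 15/9 + 15/8 + 15/7 + 15/6 + 15/5 + 15/4 + 15/3 + 15/2 + 15/1 = 83711/1848.

83711/1848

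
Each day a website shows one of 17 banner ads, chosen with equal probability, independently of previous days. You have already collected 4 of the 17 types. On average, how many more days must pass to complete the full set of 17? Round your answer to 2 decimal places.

Starting from 4 distinct types, each trial gives a new one with probability (17−i)/17 when i types are held, so the wait for the next new type is 17/(17−i).
E = 17/13 + 17/12 + 17/11 + 17/10 + 17/9 + 17/8 + 17/7 + 17/6 + 17/5 + 17/4 + 17/3 + 17/2 + 17/1 = 19481881/360360 ≈ 54.06.

54.06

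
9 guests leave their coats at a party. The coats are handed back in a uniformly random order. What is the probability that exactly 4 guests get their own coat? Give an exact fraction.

11/720

Choose which 4 of the 9 are fixed: C(9,4) = 126 ways.
The remaining 5 must have no fixed point: D(5) = 44.
P = 126·44/362880 = 11/720.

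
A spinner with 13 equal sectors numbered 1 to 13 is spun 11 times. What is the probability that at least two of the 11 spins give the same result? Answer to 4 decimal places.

0.9983

P(all 11 different) = 13/13 · 12/13 · ··· · 3/13 ≈ 0.0017.
P(at least two equal) = 1 − 0.0017 = 0.9983.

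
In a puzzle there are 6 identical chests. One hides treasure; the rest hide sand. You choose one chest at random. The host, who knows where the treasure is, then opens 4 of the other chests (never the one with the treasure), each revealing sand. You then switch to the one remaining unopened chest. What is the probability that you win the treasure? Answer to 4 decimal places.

Your original chest holds the treasure with probability 1/6, so the other 5 collectively hold it with probability 5/6.
The host can always find 4 empty chests to open, so the reveals don't change that 5/6; it is now spread over the 1 remaining unopened chest.
P(win by switching) = (5/6) · (1/1) = 5/6 ≈ 0.8333.

0.8333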